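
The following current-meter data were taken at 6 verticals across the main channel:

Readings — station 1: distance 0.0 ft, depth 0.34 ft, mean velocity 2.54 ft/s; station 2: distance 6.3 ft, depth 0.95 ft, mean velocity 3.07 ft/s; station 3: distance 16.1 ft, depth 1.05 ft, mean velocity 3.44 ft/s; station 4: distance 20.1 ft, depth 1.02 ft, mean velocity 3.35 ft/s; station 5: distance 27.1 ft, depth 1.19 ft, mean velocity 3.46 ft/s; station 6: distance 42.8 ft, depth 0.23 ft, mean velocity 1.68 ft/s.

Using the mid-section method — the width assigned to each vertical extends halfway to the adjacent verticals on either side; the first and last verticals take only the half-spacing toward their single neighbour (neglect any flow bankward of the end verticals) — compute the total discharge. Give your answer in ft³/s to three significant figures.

120 ft³/s

w_1 = (6.3 − 0.0)/2 = 3.15 ft; q_1 = 2.54 × 0.34 × 3.15 = 2.720 ft³/s
w_2 = (16.1 − 0.0)/2 = 8.05 ft; q_2 = 3.07 × 0.95 × 8.05 = 23.48 ft³/s
w_3 = (20.1 − 6.3)/2 = 6.9 ft; q_3 = 3.44 × 1.05 × 6.9 = 24.92 ft³/s
w_4 = (27.1 − 16.1)/2 = 5.5 ft; q_4 = 3.35 × 1.02 × 5.5 = 18.79 ft³/s
w_5 = (42.8 − 20.1)/2 = 11.35 ft; q_5 = 3.46 × 1.19 × 11.35 = 46.73 ft³/s
w_6 = (42.8 − 27.1)/2 = 7.85 ft; q_6 = 1.68 × 0.23 × 7.85 = 3.033 ft³/s
Q = Σ qᵢ = 119.7 ft³/s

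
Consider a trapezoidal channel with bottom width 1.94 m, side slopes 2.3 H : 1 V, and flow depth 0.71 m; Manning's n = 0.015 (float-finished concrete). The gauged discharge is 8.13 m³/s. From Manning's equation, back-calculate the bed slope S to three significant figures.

A = (b + z·y)·y = (1.94 + 2.3×0.71)×0.71 = 2.537 m²
P = b + 2y√(1+z²) = 1.94 + 2×0.71×√(1+2.3²) = 5.501 m
R = A/P = 2.537/5.501 = 0.4611 m
S = (Q·n / (1·A·R^(2/3)))² = (8.13×0.015 / (1×2.537×0.5969))² = 0.006487

0.00649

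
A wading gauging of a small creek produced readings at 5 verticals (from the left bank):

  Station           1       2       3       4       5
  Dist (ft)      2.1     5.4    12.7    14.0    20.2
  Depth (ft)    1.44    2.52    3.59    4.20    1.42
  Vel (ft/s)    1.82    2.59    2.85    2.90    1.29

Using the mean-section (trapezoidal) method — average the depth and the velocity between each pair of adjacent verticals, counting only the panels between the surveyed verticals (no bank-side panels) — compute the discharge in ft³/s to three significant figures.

126 ft³/s

Panel 1-2: Δb = 3.3 ft, d̄ = (1.44+2.52)/2 = 1.98, v̄ = (1.82+2.59)/2 = 2.205 → q = 3.3×1.98×2.205 = 14.41 ft³/s
Panel 2-3: Δb = 7.3 ft, d̄ = (2.52+3.59)/2 = 3.055, v̄ = (2.59+2.85)/2 = 2.72 → q = 7.3×3.055×2.72 = 60.66 ft³/s
Panel 3-4: Δb = 1.3 ft, d̄ = (3.59+4.20)/2 = 3.895, v̄ = (2.85+2.90)/2 = 2.875 → q = 1.3×3.895×2.875 = 14.56 ft³/s
Panel 4-5: Δb = 6.2 ft, d̄ = (4.20+1.42)/2 = 2.81, v̄ = (2.90+1.29)/2 = 2.095 → q = 6.2×2.81×2.095 = 36.50 ft³/s
Q = Σ q = 126.1 ft³/s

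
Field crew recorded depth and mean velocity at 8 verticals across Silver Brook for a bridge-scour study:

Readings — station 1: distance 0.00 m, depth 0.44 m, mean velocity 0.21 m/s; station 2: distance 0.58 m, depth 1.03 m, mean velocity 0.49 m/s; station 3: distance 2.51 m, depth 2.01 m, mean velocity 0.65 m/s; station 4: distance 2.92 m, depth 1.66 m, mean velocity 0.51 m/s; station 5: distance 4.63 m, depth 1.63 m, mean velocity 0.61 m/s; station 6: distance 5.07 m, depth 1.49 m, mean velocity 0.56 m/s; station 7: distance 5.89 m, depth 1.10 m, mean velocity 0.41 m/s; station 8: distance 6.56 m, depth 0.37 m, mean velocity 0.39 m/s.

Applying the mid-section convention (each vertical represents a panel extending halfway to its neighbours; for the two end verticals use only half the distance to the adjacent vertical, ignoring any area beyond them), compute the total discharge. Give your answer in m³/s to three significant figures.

w_1 = (0.58 − 0.00)/2 = 0.29 m; q_1 = 0.21 × 0.44 × 0.29 = 0.02680 m³/s
w_2 = (2.51 − 0.00)/2 = 1.255 m; q_2 = 0.49 × 1.03 × 1.255 = 0.6334 m³/s
w_3 = (2.92 − 0.58)/2 = 1.17 m; q_3 = 0.65 × 2.01 × 1.17 = 1.529 m³/s
w_4 = (4.63 − 2.51)/2 = 1.06 m; q_4 = 0.51 × 1.66 × 1.06 = 0.8974 m³/s
w_5 = (5.07 − 2.92)/2 = 1.075 m; q_5 = 0.61 × 1.63 × 1.075 = 1.069 m³/s
w_6 = (5.89 − 4.63)/2 = 0.63 m; q_6 = 0.56 × 1.49 × 0.63 = 0.5257 m³/s
w_7 = (6.56 − 5.07)/2 = 0.745 m; q_7 = 0.41 × 1.10 × 0.745 = 0.3360 m³/s
w_8 = (6.56 − 5.89)/2 = 0.335 m; q_8 = 0.39 × 0.37 × 0.335 = 0.04834 m³/s
Q = Σ qᵢ = 5.065 m³/s

5.07 m³/s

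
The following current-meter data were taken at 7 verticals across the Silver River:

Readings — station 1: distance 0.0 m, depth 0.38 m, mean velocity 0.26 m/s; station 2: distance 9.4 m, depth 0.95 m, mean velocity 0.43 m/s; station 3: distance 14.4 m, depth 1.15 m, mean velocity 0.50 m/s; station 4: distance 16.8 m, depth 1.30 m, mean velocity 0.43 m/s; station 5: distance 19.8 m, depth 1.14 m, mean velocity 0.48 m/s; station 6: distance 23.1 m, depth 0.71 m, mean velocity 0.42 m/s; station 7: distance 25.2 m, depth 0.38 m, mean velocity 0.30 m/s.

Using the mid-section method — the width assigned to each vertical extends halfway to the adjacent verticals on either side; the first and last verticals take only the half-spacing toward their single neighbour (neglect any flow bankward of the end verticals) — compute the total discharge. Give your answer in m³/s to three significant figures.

9.69 m³/s

w_1 = (9.4 − 0.0)/2 = 4.7 m; q_1 = 0.26 × 0.38 × 4.7 = 0.4644 m³/s
w_2 = (14.4 − 0.0)/2 = 7.2 m; q_2 = 0.43 × 0.95 × 7.2 = 2.941 m³/s
w_3 = (16.8 − 9.4)/2 = 3.7 m; q_3 = 0.50 × 1.15 × 3.7 = 2.128 m³/s
w_4 = (19.8 − 14.4)/2 = 2.7 m; q_4 = 0.43 × 1.30 × 2.7 = 1.509 m³/s
w_5 = (23.1 − 16.8)/2 = 3.15 m; q_5 = 0.48 × 1.14 × 3.15 = 1.724 m³/s
w_6 = (25.2 − 19.8)/2 = 2.7 m; q_6 = 0.42 × 0.71 × 2.7 = 0.8051 m³/s
w_7 = (25.2 − 23.1)/2 = 1.05 m; q_7 = 0.30 × 0.38 × 1.05 = 0.1197 m³/s
Q = Σ qᵢ = 9.691 m³/s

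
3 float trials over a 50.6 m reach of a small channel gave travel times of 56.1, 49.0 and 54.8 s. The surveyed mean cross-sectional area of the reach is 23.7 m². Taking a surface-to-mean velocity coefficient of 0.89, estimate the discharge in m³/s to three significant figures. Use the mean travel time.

t̄ = (56.1 + 49.0 + 54.8) / 3 = 53.3 s
v_surface = L / t̄ = 50.6 / 53.3 = 0.9493 m/s
v_mean = 0.89 × 0.9493 = 0.8449 m/s
Q = A × v_mean = 23.7 × 0.8449 = 20.02 m³/s

20.0 m³/s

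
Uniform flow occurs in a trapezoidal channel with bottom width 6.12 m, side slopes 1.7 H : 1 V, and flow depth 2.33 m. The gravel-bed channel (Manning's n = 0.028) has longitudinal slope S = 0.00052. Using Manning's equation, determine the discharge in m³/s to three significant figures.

25.4 m³/s

A = (b + z·y)·y = (6.12 + 1.7×2.33)×2.33 = 23.49 m²
P = b + 2y√(1+z²) = 6.12 + 2×2.33×√(1+1.7²) = 15.31 m
R = A/P = 23.49/15.31 = 1.534 m
Q = (1/n)·A·R^(2/3)·S^(1/2) = (1/0.028) × 23.49 × 1.534^(2/3) × 0.00052^(1/2) = 25.45 m³/s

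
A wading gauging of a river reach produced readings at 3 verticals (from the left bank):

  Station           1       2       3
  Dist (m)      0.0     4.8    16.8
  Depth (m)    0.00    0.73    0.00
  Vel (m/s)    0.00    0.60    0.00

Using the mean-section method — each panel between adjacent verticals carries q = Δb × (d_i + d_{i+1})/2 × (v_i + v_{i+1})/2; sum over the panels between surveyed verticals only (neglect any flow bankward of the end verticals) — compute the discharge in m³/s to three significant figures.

1.84 m³/s

Panel 1-2: Δb = 4.8 m, d̄ = (0.00+0.73)/2 = 0.365, v̄ = (0.00+0.60)/2 = 0.3 → q = 4.8×0.365×0.3 = 0.5256 m³/s
Panel 2-3: Δb = 12 m, d̄ = (0.73+0.00)/2 = 0.365, v̄ = (0.60+0.00)/2 = 0.3 → q = 12×0.365×0.3 = 1.314 m³/s
Q = Σ q = 1.840 m³/s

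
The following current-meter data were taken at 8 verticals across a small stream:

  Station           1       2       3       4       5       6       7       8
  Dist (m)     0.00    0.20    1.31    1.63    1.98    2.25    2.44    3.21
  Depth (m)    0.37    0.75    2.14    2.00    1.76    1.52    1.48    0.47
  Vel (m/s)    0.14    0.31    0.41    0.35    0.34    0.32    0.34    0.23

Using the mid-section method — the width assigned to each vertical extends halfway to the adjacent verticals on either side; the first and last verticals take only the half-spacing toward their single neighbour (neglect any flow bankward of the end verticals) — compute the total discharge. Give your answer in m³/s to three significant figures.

w_1 = (0.20 − 0.00)/2 = 0.1 m; q_1 = 0.14 × 0.37 × 0.1 = 0.005180 m³/s
w_2 = (1.31 − 0.00)/2 = 0.655 m; q_2 = 0.31 × 0.75 × 0.655 = 0.1523 m³/s
w_3 = (1.63 − 0.20)/2 = 0.715 m; q_3 = 0.41 × 2.14 × 0.715 = 0.6273 m³/s
w_4 = (1.98 − 1.31)/2 = 0.335 m; q_4 = 0.35 × 2.00 × 0.335 = 0.2345 m³/s
w_5 = (2.25 − 1.63)/2 = 0.31 m; q_5 = 0.34 × 1.76 × 0.31 = 0.1855 m³/s
w_6 = (2.44 − 1.98)/2 = 0.23 m; q_6 = 0.32 × 1.52 × 0.23 = 0.1119 m³/s
w_7 = (3.21 − 2.25)/2 = 0.48 m; q_7 = 0.34 × 1.48 × 0.48 = 0.2415 m³/s
w_8 = (3.21 − 2.44)/2 = 0.385 m; q_8 = 0.23 × 0.47 × 0.385 = 0.04162 m³/s
Q = Σ qᵢ = 1.600 m³/s

1.60 m³/s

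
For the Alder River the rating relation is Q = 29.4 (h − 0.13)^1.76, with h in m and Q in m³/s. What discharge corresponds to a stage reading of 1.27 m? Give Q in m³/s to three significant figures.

Q = 29.4 × (1.27 − 0.13)^1.76 = 29.4 × 1.14^1.76 = 37.03 m³/s

37.0 m³/s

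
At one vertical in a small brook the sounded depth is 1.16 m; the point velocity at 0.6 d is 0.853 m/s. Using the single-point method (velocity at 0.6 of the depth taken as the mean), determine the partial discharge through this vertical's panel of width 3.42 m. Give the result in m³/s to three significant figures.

v̄ = v₀.₆ = 0.853 m/s
q = v̄ × d × w = 0.8530 × 1.16 × 3.42 = 3.384 m³/s

3.38 m³/s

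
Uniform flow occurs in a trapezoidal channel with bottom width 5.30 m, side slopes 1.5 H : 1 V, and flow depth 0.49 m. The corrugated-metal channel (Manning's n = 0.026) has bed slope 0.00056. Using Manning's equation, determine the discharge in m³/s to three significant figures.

1.51 m³/s

A = (b + z·y)·y = (5.30 + 1.5×0.49)×0.49 = 2.957 m²
P = b + 2y√(1+z²) = 5.30 + 2×0.49×√(1+1.5²) = 7.067 m
R = A/P = 2.957/7.067 = 0.4185 m
Q = (1/n)·A·R^(2/3)·S^(1/2) = (1/0.026) × 2.957 × 0.4185^(2/3) × 0.00056^(1/2) = 1.506 m³/s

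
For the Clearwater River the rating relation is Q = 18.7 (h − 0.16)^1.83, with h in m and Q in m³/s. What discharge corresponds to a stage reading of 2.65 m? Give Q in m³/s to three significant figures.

Q = 18.7 × (2.65 − 0.16)^1.83 = 18.7 × 2.49^1.83 = 99.29 m³/s

99.3 m³/s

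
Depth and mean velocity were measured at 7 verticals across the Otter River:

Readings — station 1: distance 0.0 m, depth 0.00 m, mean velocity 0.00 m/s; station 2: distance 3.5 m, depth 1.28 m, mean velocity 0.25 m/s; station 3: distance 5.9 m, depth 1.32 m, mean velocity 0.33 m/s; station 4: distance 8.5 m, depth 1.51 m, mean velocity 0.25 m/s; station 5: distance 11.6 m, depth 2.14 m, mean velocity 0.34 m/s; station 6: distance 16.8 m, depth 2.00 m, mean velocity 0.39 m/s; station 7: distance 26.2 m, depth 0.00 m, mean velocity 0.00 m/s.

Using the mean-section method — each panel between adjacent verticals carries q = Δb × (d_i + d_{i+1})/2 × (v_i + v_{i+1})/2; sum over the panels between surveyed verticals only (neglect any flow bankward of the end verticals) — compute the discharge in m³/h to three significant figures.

34900 m³/h

Panel 1-2: Δb = 3.5 m, d̄ = (0.00+1.28)/2 = 0.64, v̄ = (0.00+0.25)/2 = 0.125 → q = 3.5×0.64×0.125 = 0.2800 m³/s
Panel 2-3: Δb = 2.4 m, d̄ = (1.28+1.32)/2 = 1.3, v̄ = (0.25+0.33)/2 = 0.29 → q = 2.4×1.3×0.29 = 0.9048 m³/s
Panel 3-4: Δb = 2.6 m, d̄ = (1.32+1.51)/2 = 1.415, v̄ = (0.33+0.25)/2 = 0.29 → q = 2.6×1.415×0.29 = 1.067 m³/s
Panel 4-5: Δb = 3.1 m, d̄ = (1.51+2.14)/2 = 1.825, v̄ = (0.25+0.34)/2 = 0.295 → q = 3.1×1.825×0.295 = 1.669 m³/s
Panel 5-6: Δb = 5.2 m, d̄ = (2.14+2.00)/2 = 2.07, v̄ = (0.34+0.39)/2 = 0.365 → q = 5.2×2.07×0.365 = 3.929 m³/s
Panel 6-7: Δb = 9.4 m, d̄ = (2.00+0.00)/2 = 1, v̄ = (0.39+0.00)/2 = 0.195 → q = 9.4×1×0.195 = 1.833 m³/s
Q = Σ q = 9.683 m³/s
= 9.683 × 3600 = 34860 m³/h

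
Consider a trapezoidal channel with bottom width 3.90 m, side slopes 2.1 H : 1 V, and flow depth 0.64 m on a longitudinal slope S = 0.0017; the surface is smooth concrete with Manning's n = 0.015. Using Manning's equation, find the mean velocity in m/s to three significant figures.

1.70 m/s

A = (b + z·y)·y = (3.90 + 2.1×0.64)×0.64 = 3.356 m²
P = b + 2y√(1+z²) = 3.90 + 2×0.64×√(1+2.1²) = 6.877 m
R = A/P = 3.356/6.877 = 0.4880 m
Q = (1/n)·A·R^(2/3)·S^(1/2) = (1/0.015) × 3.356 × 0.4880^(2/3) × 0.0017^(1/2) = 5.718 m³/s
V = Q/A = 5.718/3.356 = 1.704 m/s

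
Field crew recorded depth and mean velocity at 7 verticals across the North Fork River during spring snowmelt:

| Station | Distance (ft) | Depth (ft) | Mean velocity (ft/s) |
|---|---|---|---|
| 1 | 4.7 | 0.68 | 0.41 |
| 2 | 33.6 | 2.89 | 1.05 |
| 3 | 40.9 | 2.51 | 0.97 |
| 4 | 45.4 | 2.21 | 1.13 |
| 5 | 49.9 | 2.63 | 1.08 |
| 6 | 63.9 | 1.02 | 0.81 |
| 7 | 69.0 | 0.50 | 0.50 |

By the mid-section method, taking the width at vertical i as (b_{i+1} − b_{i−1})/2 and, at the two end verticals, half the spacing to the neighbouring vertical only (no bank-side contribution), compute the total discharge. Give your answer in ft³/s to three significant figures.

119 ft³/s

w_1 = (33.6 − 4.7)/2 = 14.45 ft; q_1 = 0.41 × 0.68 × 14.45 = 4.029 ft³/s
w_2 = (40.9 − 4.7)/2 = 18.1 ft; q_2 = 1.05 × 2.89 × 18.1 = 54.92 ft³/s
w_3 = (45.4 − 33.6)/2 = 5.9 ft; q_3 = 0.97 × 2.51 × 5.9 = 14.36 ft³/s
w_4 = (49.9 − 40.9)/2 = 4.5 ft; q_4 = 1.13 × 2.21 × 4.5 = 11.24 ft³/s
w_5 = (63.9 − 45.4)/2 = 9.25 ft; q_5 = 1.08 × 2.63 × 9.25 = 26.27 ft³/s
w_6 = (69.0 − 49.9)/2 = 9.55 ft; q_6 = 0.81 × 1.02 × 9.55 = 7.890 ft³/s
w_7 = (69.0 − 63.9)/2 = 2.55 ft; q_7 = 0.50 × 0.50 × 2.55 = 0.6375 ft³/s
Q = Σ qᵢ = 119.4 ft³/s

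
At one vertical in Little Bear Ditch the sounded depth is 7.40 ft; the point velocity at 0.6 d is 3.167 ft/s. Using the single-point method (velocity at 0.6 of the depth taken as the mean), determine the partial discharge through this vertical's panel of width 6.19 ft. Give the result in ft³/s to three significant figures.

v̄ = v₀.₆ = 3.167 ft/s
q = v̄ × d × w = 3.167 × 7.40 × 6.19 = 145.1 ft³/s

145 ft³/s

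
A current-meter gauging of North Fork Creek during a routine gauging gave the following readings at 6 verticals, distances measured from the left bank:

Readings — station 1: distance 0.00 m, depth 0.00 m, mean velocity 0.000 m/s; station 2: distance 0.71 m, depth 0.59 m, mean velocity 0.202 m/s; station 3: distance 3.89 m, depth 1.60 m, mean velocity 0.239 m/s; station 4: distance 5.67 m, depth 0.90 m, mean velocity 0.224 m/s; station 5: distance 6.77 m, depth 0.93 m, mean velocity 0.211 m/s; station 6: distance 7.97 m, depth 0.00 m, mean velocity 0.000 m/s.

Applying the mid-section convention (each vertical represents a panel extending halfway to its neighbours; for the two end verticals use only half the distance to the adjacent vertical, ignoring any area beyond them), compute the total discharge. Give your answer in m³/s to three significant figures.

w_2 = (3.89 − 0.00)/2 = 1.945 m; q_2 = 0.202 × 0.59 × 1.945 = 0.2318 m³/s
w_3 = (5.67 − 0.71)/2 = 2.48 m; q_3 = 0.239 × 1.60 × 2.48 = 0.9484 m³/s
w_4 = (6.77 − 3.89)/2 = 1.44 m; q_4 = 0.224 × 0.90 × 1.44 = 0.2903 m³/s
w_5 = (7.97 − 5.67)/2 = 1.15 m; q_5 = 0.211 × 0.93 × 1.15 = 0.2257 m³/s
Stations 1, 6 contribute zero (depth or velocity is 0).
Q = Σ qᵢ = 1.696 m³/s

1.70 m³/s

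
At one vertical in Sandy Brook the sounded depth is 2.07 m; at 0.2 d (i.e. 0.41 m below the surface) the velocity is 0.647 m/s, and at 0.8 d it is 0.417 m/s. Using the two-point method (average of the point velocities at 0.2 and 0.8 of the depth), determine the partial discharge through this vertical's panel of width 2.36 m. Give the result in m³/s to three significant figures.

v̄ = (0.647 + 0.417) / 2 = 0.5320 m/s
q = v̄ × d × w = 0.5320 × 2.07 × 2.36 = 2.599 m³/s

2.60 m³/s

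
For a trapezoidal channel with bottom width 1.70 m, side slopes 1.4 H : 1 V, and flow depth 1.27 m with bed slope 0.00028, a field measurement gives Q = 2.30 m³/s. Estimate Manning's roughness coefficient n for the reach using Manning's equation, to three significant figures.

A = (b + z·y)·y = (1.70 + 1.4×1.27)×1.27 = 4.417 m²
P = b + 2y√(1+z²) = 1.70 + 2×1.27×√(1+1.4²) = 6.070 m
R = A/P = 4.417/6.070 = 0.7277 m
n = (1/Q)·A·R^(2/3)·S^(1/2) = (1/2.30) × 4.417 × 0.8090 × 0.01673 = 0.02600

0.0260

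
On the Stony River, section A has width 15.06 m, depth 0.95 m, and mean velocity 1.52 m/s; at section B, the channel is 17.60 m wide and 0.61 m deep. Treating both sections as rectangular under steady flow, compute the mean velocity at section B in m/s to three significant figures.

Q = A₁V₁ = (15.06×0.95) × 1.52 = 21.75 m³/s
A₂ = 17.60 × 0.61 = 10.74 m²
V₂ = Q/A₂ = 21.75/10.74 = 2.026 m/s

2.03 m/s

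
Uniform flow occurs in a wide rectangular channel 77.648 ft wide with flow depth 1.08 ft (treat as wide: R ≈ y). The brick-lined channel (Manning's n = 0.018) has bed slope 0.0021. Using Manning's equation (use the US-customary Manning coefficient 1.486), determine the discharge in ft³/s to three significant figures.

A = b·y = 77.648 × 1.08 = 83.86 ft²
Wide channel: R ≈ y = 1.08 ft
Q = (1.486/n)·A·R^(2/3)·S^(1/2) = (1.486/0.018) × 83.86 × 1.080^(2/3) × 0.0021^(1/2) = 334.0 ft³/s

334 ft³/s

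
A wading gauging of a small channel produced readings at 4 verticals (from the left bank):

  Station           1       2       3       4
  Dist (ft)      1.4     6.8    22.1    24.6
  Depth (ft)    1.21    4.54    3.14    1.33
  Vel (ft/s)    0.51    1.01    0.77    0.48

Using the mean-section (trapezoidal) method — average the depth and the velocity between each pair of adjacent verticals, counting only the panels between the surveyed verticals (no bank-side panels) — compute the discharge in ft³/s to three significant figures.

Panel 1-2: Δb = 5.4 ft, d̄ = (1.21+4.54)/2 = 2.875, v̄ = (0.51+1.01)/2 = 0.76 → q = 5.4×2.875×0.76 = 11.80 ft³/s
Panel 2-3: Δb = 15.3 ft, d̄ = (4.54+3.14)/2 = 3.84, v̄ = (1.01+0.77)/2 = 0.89 → q = 15.3×3.84×0.89 = 52.29 ft³/s
Panel 3-4: Δb = 2.5 ft, d̄ = (3.14+1.33)/2 = 2.235, v̄ = (0.77+0.48)/2 = 0.625 → q = 2.5×2.235×0.625 = 3.492 ft³/s
Q = Σ q = 67.58 ft³/s

67.6 ft³/s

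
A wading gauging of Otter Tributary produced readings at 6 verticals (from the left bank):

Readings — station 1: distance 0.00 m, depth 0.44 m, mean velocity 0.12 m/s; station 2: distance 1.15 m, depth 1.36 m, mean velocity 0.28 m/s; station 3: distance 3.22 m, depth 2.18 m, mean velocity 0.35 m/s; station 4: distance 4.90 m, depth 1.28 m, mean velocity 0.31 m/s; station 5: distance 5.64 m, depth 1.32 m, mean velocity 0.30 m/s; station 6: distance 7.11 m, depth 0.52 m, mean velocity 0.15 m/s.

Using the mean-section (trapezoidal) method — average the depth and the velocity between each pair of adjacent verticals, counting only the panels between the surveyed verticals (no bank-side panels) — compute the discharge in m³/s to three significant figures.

Panel 1-2: Δb = 1.15 m, d̄ = (0.44+1.36)/2 = 0.9, v̄ = (0.12+0.28)/2 = 0.2 → q = 1.15×0.9×0.2 = 0.2070 m³/s
Panel 2-3: Δb = 2.07 m, d̄ = (1.36+2.18)/2 = 1.77, v̄ = (0.28+0.35)/2 = 0.315 → q = 2.07×1.77×0.315 = 1.154 m³/s
Panel 3-4: Δb = 1.68 m, d̄ = (2.18+1.28)/2 = 1.73, v̄ = (0.35+0.31)/2 = 0.33 → q = 1.68×1.73×0.33 = 0.9591 m³/s
Panel 4-5: Δb = 0.74 m, d̄ = (1.28+1.32)/2 = 1.3, v̄ = (0.31+0.30)/2 = 0.305 → q = 0.74×1.3×0.305 = 0.2934 m³/s
Panel 5-6: Δb = 1.47 m, d̄ = (1.32+0.52)/2 = 0.92, v̄ = (0.30+0.15)/2 = 0.225 → q = 1.47×0.92×0.225 = 0.3043 m³/s
Q = Σ q = 2.918 m³/s

2.92 m³/s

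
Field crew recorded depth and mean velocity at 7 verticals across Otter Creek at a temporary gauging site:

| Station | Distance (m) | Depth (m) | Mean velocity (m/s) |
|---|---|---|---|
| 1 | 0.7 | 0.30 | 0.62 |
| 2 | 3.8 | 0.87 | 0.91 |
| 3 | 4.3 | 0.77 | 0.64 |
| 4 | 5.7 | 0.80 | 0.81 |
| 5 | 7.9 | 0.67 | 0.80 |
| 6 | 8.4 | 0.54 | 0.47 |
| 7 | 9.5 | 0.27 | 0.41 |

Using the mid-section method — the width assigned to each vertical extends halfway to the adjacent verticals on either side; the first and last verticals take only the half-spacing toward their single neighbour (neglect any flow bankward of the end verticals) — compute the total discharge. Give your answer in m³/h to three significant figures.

15600 m³/h

w_1 = (3.8 − 0.7)/2 = 1.55 m; q_1 = 0.62 × 0.30 × 1.55 = 0.2883 m³/s
w_2 = (4.3 − 0.7)/2 = 1.8 m; q_2 = 0.91 × 0.87 × 1.8 = 1.425 m³/s
w_3 = (5.7 − 3.8)/2 = 0.95 m; q_3 = 0.64 × 0.77 × 0.95 = 0.4682 m³/s
w_4 = (7.9 − 4.3)/2 = 1.8 m; q_4 = 0.81 × 0.80 × 1.8 = 1.166 m³/s
w_5 = (8.4 − 5.7)/2 = 1.35 m; q_5 = 0.80 × 0.67 × 1.35 = 0.7236 m³/s
w_6 = (9.5 − 7.9)/2 = 0.8 m; q_6 = 0.47 × 0.54 × 0.8 = 0.2030 m³/s
w_7 = (9.5 − 8.4)/2 = 0.55 m; q_7 = 0.41 × 0.27 × 0.55 = 0.06089 m³/s
Q = Σ qᵢ = 4.335 m³/s
= 4.335 × 3600 = 15610 m³/h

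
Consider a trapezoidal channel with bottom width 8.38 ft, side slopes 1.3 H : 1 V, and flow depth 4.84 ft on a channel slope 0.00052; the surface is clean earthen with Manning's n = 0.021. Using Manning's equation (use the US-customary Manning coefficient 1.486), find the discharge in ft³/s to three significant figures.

234 ft³/s

A = (b + z·y)·y = (8.38 + 1.3×4.84)×4.84 = 71.01 ft²
P = b + 2y√(1+z²) = 8.38 + 2×4.84×√(1+1.3²) = 24.26 ft
R = A/P = 71.01/24.26 = 2.928 ft
Q = (1.486/n)·A·R^(2/3)·S^(1/2) = (1.486/0.021) × 71.01 × 2.928^(2/3) × 0.00052^(1/2) = 234.5 ft³/s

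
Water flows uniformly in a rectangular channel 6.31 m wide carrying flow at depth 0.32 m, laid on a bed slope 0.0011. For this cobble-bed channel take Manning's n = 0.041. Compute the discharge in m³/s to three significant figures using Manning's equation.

A = b·y = 6.31 × 0.32 = 2.019 m²
P = b + 2y = 6.31 + 2×0.32 = 6.950 m
R = A/P = 2.019/6.950 = 0.2905 m
Q = (1/n)·A·R^(2/3)·S^(1/2) = (1/0.041) × 2.019 × 0.2905^(2/3) × 0.0011^(1/2) = 0.7165 m³/s

0.717 m³/s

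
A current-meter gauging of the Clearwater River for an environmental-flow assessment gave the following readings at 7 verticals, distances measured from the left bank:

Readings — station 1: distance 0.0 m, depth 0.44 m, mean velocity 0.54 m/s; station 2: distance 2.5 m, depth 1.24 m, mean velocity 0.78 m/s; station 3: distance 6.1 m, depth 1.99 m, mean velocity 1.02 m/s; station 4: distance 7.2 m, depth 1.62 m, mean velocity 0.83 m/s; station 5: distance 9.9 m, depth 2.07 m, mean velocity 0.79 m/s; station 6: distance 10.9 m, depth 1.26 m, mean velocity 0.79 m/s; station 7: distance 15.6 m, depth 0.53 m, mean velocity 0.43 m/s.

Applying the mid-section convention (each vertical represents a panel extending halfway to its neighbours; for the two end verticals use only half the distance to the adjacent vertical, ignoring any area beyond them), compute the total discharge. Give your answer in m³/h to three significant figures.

w_1 = (2.5 − 0.0)/2 = 1.25 m; q_1 = 0.54 × 0.44 × 1.25 = 0.2970 m³/s
w_2 = (6.1 − 0.0)/2 = 3.05 m; q_2 = 0.78 × 1.24 × 3.05 = 2.950 m³/s
w_3 = (7.2 − 2.5)/2 = 2.35 m; q_3 = 1.02 × 1.99 × 2.35 = 4.770 m³/s
w_4 = (9.9 − 6.1)/2 = 1.9 m; q_4 = 0.83 × 1.62 × 1.9 = 2.555 m³/s
w_5 = (10.9 − 7.2)/2 = 1.85 m; q_5 = 0.79 × 2.07 × 1.85 = 3.025 m³/s
w_6 = (15.6 − 9.9)/2 = 2.85 m; q_6 = 0.79 × 1.26 × 2.85 = 2.837 m³/s
w_7 = (15.6 − 10.9)/2 = 2.35 m; q_7 = 0.43 × 0.53 × 2.35 = 0.5356 m³/s
Q = Σ qᵢ = 16.97 m³/s
= 16.97 × 3600 = 61090 m³/h

61100 m³/h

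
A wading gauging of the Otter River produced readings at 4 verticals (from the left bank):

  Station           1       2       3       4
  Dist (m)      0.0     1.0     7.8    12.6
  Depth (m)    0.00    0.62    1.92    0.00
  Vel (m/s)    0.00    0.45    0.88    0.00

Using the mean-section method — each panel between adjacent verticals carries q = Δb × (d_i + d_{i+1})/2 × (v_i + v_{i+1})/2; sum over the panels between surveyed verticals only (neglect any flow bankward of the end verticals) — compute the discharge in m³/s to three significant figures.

Panel 1-2: Δb = 1 m, d̄ = (0.00+0.62)/2 = 0.31, v̄ = (0.00+0.45)/2 = 0.225 → q = 1×0.31×0.225 = 0.06975 m³/s
Panel 2-3: Δb = 6.8 m, d̄ = (0.62+1.92)/2 = 1.27, v̄ = (0.45+0.88)/2 = 0.665 → q = 6.8×1.27×0.665 = 5.743 m³/s
Panel 3-4: Δb = 4.8 m, d̄ = (1.92+0.00)/2 = 0.96, v̄ = (0.88+0.00)/2 = 0.44 → q = 4.8×0.96×0.44 = 2.028 m³/s
Q = Σ q = 7.840 m³/s

7.84 m³/s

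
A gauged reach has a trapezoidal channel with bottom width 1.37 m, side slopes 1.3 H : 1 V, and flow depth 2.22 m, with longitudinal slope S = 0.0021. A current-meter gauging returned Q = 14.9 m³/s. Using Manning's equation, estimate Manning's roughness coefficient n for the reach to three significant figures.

0.0308

A = (b + z·y)·y = (1.37 + 1.3×2.22)×2.22 = 9.448 m²
P = b + 2y√(1+z²) = 1.37 + 2×2.22×√(1+1.3²) = 8.652 m
R = A/P = 9.448/8.652 = 1.092 m
n = (1/Q)·A·R^(2/3)·S^(1/2) = (1/14.9) × 9.448 × 1.060 × 0.04583 = 0.03082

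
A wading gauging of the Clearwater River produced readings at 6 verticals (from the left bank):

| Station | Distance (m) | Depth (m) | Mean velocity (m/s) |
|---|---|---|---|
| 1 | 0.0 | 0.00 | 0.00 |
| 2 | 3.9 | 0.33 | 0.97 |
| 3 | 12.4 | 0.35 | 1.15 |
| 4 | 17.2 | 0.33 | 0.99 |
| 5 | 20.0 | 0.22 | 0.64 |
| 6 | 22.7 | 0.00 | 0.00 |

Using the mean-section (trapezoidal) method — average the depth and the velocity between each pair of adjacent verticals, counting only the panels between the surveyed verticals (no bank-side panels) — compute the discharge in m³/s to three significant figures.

5.84 m³/s

Panel 1-2: Δb = 3.9 m, d̄ = (0.00+0.33)/2 = 0.165, v̄ = (0.00+0.97)/2 = 0.485 → q = 3.9×0.165×0.485 = 0.3121 m³/s
Panel 2-3: Δb = 8.5 m, d̄ = (0.33+0.35)/2 = 0.34, v̄ = (0.97+1.15)/2 = 1.06 → q = 8.5×0.34×1.06 = 3.063 m³/s
Panel 3-4: Δb = 4.8 m, d̄ = (0.35+0.33)/2 = 0.34, v̄ = (1.15+0.99)/2 = 1.07 → q = 4.8×0.34×1.07 = 1.746 m³/s
Panel 4-5: Δb = 2.8 m, d̄ = (0.33+0.22)/2 = 0.275, v̄ = (0.99+0.64)/2 = 0.815 → q = 2.8×0.275×0.815 = 0.6276 m³/s
Panel 5-6: Δb = 2.7 m, d̄ = (0.22+0.00)/2 = 0.11, v̄ = (0.64+0.00)/2 = 0.32 → q = 2.7×0.11×0.32 = 0.09504 m³/s
Q = Σ q = 5.844 m³/s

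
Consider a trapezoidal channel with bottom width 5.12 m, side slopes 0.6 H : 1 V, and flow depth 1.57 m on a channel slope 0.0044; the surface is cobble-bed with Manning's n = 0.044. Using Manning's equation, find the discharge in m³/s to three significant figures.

A = (b + z·y)·y = (5.12 + 0.6×1.57)×1.57 = 9.517 m²
P = b + 2y√(1+z²) = 5.12 + 2×1.57×√(1+0.6²) = 8.782 m
R = A/P = 9.517/8.782 = 1.084 m
Q = (1/n)·A·R^(2/3)·S^(1/2) = (1/0.044) × 9.517 × 1.084^(2/3) × 0.0044^(1/2) = 15.14 m³/s

15.1 m³/s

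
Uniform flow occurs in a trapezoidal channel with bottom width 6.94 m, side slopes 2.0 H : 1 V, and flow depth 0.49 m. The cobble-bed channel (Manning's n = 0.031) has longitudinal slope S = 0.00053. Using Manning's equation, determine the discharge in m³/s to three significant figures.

1.63 m³/s

A = (b + z·y)·y = (6.94 + 2.0×0.49)×0.49 = 3.881 m²
P = b + 2y√(1+z²) = 6.94 + 2×0.49×√(1+2.0²) = 9.131 m
R = A/P = 3.881/9.131 = 0.4250 m
Q = (1/n)·A·R^(2/3)·S^(1/2) = (1/0.031) × 3.881 × 0.4250^(2/3) × 0.00053^(1/2) = 1.629 m³/s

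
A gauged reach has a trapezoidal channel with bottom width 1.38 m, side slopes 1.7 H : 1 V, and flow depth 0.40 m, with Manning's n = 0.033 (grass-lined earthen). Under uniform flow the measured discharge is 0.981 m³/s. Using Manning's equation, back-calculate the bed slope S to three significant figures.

A = (b + z·y)·y = (1.38 + 1.7×0.40)×0.40 = 0.8240 m²
P = b + 2y√(1+z²) = 1.38 + 2×0.40×√(1+1.7²) = 2.958 m
R = A/P = 0.8240/2.958 = 0.2786 m
S = (Q·n / (1·A·R^(2/3)))² = (0.981×0.033 / (1×0.8240×0.4265))² = 0.008484

0.00848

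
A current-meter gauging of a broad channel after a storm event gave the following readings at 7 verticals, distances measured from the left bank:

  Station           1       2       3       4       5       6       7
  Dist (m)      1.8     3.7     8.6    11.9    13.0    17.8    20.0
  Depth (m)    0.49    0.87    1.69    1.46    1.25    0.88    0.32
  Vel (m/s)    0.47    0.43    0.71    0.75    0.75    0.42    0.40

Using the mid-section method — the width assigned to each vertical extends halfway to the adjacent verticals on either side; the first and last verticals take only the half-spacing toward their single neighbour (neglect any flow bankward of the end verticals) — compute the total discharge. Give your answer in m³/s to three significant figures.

w_1 = (3.7 − 1.8)/2 = 0.95 m; q_1 = 0.47 × 0.49 × 0.95 = 0.2188 m³/s
w_2 = (8.6 − 1.8)/2 = 3.4 m; q_2 = 0.43 × 0.87 × 3.4 = 1.272 m³/s
w_3 = (11.9 − 3.7)/2 = 4.1 m; q_3 = 0.71 × 1.69 × 4.1 = 4.920 m³/s
w_4 = (13.0 − 8.6)/2 = 2.2 m; q_4 = 0.75 × 1.46 × 2.2 = 2.409 m³/s
w_5 = (17.8 − 11.9)/2 = 2.95 m; q_5 = 0.75 × 1.25 × 2.95 = 2.766 m³/s
w_6 = (20.0 − 13.0)/2 = 3.5 m; q_6 = 0.42 × 0.88 × 3.5 = 1.294 m³/s
w_7 = (20.0 − 17.8)/2 = 1.1 m; q_7 = 0.40 × 0.32 × 1.1 = 0.1408 m³/s
Q = Σ qᵢ = 13.02 m³/s

13.0 m³/s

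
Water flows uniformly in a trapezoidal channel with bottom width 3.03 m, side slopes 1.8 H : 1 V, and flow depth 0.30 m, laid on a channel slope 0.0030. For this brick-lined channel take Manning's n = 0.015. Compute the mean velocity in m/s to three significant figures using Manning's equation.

1.45 m/s

A = (b + z·y)·y = (3.03 + 1.8×0.30)×0.30 = 1.071 m²
P = b + 2y√(1+z²) = 3.03 + 2×0.30×√(1+1.8²) = 4.265 m
R = A/P = 1.071/4.265 = 0.2511 m
Q = (1/n)·A·R^(2/3)·S^(1/2) = (1/0.015) × 1.071 × 0.2511^(2/3) × 0.0030^(1/2) = 1.556 m³/s
V = Q/A = 1.556/1.071 = 1.453 m/s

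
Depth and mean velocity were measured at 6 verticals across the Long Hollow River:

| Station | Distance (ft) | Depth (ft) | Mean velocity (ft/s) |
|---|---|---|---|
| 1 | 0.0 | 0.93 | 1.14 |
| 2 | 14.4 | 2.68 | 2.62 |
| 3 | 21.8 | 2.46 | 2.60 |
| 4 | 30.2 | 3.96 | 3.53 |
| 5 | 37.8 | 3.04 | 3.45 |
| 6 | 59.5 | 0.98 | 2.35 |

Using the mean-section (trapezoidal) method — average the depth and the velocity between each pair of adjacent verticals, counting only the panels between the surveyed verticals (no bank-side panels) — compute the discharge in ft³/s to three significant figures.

Panel 1-2: Δb = 14.4 ft, d̄ = (0.93+2.68)/2 = 1.805, v̄ = (1.14+2.62)/2 = 1.88 → q = 14.4×1.805×1.88 = 48.86 ft³/s
Panel 2-3: Δb = 7.4 ft, d̄ = (2.68+2.46)/2 = 2.57, v̄ = (2.62+2.60)/2 = 2.61 → q = 7.4×2.57×2.61 = 49.64 ft³/s
Panel 3-4: Δb = 8.4 ft, d̄ = (2.46+3.96)/2 = 3.21, v̄ = (2.60+3.53)/2 = 3.065 → q = 8.4×3.21×3.065 = 82.64 ft³/s
Panel 4-5: Δb = 7.6 ft, d̄ = (3.96+3.04)/2 = 3.5, v̄ = (3.53+3.45)/2 = 3.49 → q = 7.6×3.5×3.49 = 92.83 ft³/s
Panel 5-6: Δb = 21.7 ft, d̄ = (3.04+0.98)/2 = 2.01, v̄ = (3.45+2.35)/2 = 2.9 → q = 21.7×2.01×2.9 = 126.5 ft³/s
Q = Σ q = 400.5 ft³/s

400 ft³/s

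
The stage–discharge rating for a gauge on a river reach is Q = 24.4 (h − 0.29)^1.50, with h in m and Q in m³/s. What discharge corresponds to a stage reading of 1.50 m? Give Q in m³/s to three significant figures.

32.5 m³/s

Q = 24.4 × (1.50 − 0.29)^1.50 = 24.4 × 1.21^1.50 = 32.48 m³/s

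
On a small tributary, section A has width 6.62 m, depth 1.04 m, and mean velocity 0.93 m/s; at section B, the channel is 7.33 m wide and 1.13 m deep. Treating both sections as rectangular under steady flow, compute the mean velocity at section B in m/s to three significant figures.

Q = A₁V₁ = (6.62×1.04) × 0.93 = 6.403 m³/s
A₂ = 7.33 × 1.13 = 8.283 m²
V₂ = Q/A₂ = 6.403/8.283 = 0.7730 m/s

0.773 m/s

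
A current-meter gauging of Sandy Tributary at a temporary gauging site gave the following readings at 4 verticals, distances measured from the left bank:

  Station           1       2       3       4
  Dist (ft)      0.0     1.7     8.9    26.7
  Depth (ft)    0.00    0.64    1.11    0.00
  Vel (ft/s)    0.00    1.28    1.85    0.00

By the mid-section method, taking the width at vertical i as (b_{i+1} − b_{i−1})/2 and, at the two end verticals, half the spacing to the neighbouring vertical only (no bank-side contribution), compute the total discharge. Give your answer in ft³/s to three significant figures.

29.3 ft³/s

w_2 = (8.9 − 0.0)/2 = 4.45 ft; q_2 = 1.28 × 0.64 × 4.45 = 3.645 ft³/s
w_3 = (26.7 − 1.7)/2 = 12.5 ft; q_3 = 1.85 × 1.11 × 12.5 = 25.67 ft³/s
Stations 1, 4 contribute zero (depth or velocity is 0).
Q = Σ qᵢ = 29.31 ft³/s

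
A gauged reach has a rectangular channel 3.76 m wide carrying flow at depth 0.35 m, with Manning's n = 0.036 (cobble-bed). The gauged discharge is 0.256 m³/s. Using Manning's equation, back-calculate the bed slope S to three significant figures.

0.000250

A = b·y = 3.76 × 0.35 = 1.316 m²
P = b + 2y = 3.76 + 2×0.35 = 4.460 m
R = A/P = 1.316/4.460 = 0.2951 m
S = (Q·n / (1·A·R^(2/3)))² = (0.256×0.036 / (1×1.316×0.4432))² = 0.0002497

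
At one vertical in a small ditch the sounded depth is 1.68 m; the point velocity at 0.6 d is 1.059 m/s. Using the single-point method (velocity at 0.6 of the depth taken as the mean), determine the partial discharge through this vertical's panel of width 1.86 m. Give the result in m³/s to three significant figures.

3.31 m³/s

v̄ = v₀.₆ = 1.059 m/s
q = v̄ × d × w = 1.059 × 1.68 × 1.86 = 3.309 m³/s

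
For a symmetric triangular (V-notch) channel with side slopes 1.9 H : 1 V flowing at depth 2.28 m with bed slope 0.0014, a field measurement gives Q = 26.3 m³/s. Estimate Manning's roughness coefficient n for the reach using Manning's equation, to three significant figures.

A = z·y² = 1.9×2.28² = 9.877 m²
P = 2y√(1+z²) = 2×2.28×√(1+1.9²) = 9.791 m
R = A/P = 9.877/9.791 = 1.009 m
n = (1/Q)·A·R^(2/3)·S^(1/2) = (1/26.3) × 9.877 × 1.006 × 0.03742 = 0.01413

0.0141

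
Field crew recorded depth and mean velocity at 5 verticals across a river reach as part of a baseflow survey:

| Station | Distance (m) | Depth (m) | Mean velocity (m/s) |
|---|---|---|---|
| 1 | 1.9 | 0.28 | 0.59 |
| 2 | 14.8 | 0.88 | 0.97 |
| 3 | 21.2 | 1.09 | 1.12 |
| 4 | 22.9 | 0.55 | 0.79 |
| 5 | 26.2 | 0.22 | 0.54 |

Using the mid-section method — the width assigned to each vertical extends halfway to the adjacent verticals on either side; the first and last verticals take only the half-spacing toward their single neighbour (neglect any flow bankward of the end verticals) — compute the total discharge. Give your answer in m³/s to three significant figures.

15.5 m³/s

w_1 = (14.8 − 1.9)/2 = 6.45 m; q_1 = 0.59 × 0.28 × 6.45 = 1.066 m³/s
w_2 = (21.2 − 1.9)/2 = 9.65 m; q_2 = 0.97 × 0.88 × 9.65 = 8.237 m³/s
w_3 = (22.9 − 14.8)/2 = 4.05 m; q_3 = 1.12 × 1.09 × 4.05 = 4.944 m³/s
w_4 = (26.2 − 21.2)/2 = 2.5 m; q_4 = 0.79 × 0.55 × 2.5 = 1.086 m³/s
w_5 = (26.2 − 22.9)/2 = 1.65 m; q_5 = 0.54 × 0.22 × 1.65 = 0.1960 m³/s
Q = Σ qᵢ = 15.53 m³/s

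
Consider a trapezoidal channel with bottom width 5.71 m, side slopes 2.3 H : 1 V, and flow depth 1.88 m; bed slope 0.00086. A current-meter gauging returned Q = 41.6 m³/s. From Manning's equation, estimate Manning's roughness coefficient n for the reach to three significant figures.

A = (b + z·y)·y = (5.71 + 2.3×1.88)×1.88 = 18.86 m²
P = b + 2y√(1+z²) = 5.71 + 2×1.88×√(1+2.3²) = 15.14 m
R = A/P = 18.86/15.14 = 1.246 m
n = (1/Q)·A·R^(2/3)·S^(1/2) = (1/41.6) × 18.86 × 1.158 × 0.02933 = 0.01540

0.0154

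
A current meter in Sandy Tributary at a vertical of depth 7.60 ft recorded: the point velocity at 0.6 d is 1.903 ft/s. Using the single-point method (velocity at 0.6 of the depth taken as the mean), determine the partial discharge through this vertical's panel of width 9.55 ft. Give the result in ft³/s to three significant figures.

v̄ = v₀.₆ = 1.903 ft/s
q = v̄ × d × w = 1.903 × 7.60 × 9.55 = 138.1 ft³/s

138 ft³/s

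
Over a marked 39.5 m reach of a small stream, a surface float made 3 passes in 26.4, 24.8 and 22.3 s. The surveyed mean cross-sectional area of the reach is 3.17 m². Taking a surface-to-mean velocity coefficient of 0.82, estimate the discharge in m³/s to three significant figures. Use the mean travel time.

t̄ = (26.4 + 24.8 + 22.3) / 3 = 24.5 s
v_surface = L / t̄ = 39.5 / 24.5 = 1.612 m/s
v_mean = 0.82 × 1.612 = 1.322 m/s
Q = A × v_mean = 3.17 × 1.322 = 4.191 m³/s

4.19 m³/s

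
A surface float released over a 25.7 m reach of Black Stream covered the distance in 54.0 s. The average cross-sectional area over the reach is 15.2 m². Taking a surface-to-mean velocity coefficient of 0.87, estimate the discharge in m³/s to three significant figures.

6.29 m³/s

v_surface = L / t̄ = 25.7 / 54 = 0.4759 m/s
v_mean = 0.87 × 0.4759 = 0.4141 m/s
Q = A × v_mean = 15.2 × 0.4141 = 6.294 m³/s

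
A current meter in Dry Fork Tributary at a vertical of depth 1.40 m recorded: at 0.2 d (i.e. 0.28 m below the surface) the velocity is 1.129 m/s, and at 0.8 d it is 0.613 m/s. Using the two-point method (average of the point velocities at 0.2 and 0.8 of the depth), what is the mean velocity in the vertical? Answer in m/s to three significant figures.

0.871 m/s

v̄ = (1.129 + 0.613) / 2 = 0.8710 m/s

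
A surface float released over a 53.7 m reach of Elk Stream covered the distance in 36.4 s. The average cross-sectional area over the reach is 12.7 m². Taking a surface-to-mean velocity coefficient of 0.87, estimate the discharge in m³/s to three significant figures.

16.3 m³/s

v_surface = L / t̄ = 53.7 / 36.4 = 1.475 m/s
v_mean = 0.87 × 1.475 = 1.283 m/s
Q = A × v_mean = 12.7 × 1.283 = 16.30 m³/s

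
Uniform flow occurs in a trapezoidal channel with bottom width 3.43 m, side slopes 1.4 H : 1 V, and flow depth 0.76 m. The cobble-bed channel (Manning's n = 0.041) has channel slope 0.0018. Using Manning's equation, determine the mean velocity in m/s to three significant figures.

A = (b + z·y)·y = (3.43 + 1.4×0.76)×0.76 = 3.415 m²
P = b + 2y√(1+z²) = 3.43 + 2×0.76×√(1+1.4²) = 6.045 m
R = A/P = 3.415/6.045 = 0.5650 m
Q = (1/n)·A·R^(2/3)·S^(1/2) = (1/0.041) × 3.415 × 0.5650^(2/3) × 0.0018^(1/2) = 2.415 m³/s
V = Q/A = 2.415/3.415 = 0.7072 m/s

0.707 m/s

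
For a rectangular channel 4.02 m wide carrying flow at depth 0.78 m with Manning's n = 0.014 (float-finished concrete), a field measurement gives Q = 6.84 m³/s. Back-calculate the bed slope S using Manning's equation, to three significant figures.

A = b·y = 4.02 × 0.78 = 3.136 m²
P = b + 2y = 4.02 + 2×0.78 = 5.580 m
R = A/P = 3.136/5.580 = 0.5619 m
S = (Q·n / (1·A·R^(2/3)))² = (6.84×0.014 / (1×3.136×0.6810))² = 0.002011

0.00201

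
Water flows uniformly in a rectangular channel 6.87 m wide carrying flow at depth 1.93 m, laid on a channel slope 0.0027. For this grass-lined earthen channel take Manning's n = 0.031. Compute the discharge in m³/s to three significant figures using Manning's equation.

25.6 m³/s

A = b·y = 6.87 × 1.93 = 13.26 m²
P = b + 2y = 6.87 + 2×1.93 = 10.73 m
R = A/P = 13.26/10.73 = 1.236 m
Q = (1/n)·A·R^(2/3)·S^(1/2) = (1/0.031) × 13.26 × 1.236^(2/3) × 0.0027^(1/2) = 25.59 m³/s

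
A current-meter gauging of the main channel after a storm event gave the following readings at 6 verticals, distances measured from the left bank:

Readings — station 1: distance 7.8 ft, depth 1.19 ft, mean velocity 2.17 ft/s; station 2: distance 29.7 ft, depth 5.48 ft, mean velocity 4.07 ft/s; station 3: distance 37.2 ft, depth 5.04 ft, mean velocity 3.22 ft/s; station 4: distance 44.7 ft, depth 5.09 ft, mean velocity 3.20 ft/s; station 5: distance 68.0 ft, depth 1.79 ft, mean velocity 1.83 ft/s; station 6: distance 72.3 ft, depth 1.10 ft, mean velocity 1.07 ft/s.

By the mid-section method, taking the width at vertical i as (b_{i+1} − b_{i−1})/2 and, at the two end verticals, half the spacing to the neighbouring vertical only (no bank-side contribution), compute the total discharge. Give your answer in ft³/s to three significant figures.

w_1 = (29.7 − 7.8)/2 = 10.95 ft; q_1 = 2.17 × 1.19 × 10.95 = 28.28 ft³/s
w_2 = (37.2 − 7.8)/2 = 14.7 ft; q_2 = 4.07 × 5.48 × 14.7 = 327.9 ft³/s
w_3 = (44.7 − 29.7)/2 = 7.5 ft; q_3 = 3.22 × 5.04 × 7.5 = 121.7 ft³/s
w_4 = (68.0 − 37.2)/2 = 15.4 ft; q_4 = 3.20 × 5.09 × 15.4 = 250.8 ft³/s
w_5 = (72.3 − 44.7)/2 = 13.8 ft; q_5 = 1.83 × 1.79 × 13.8 = 45.20 ft³/s
w_6 = (72.3 − 68.0)/2 = 2.15 ft; q_6 = 1.07 × 1.10 × 2.15 = 2.531 ft³/s
Q = Σ qᵢ = 776.4 ft³/s

776 ft³/s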